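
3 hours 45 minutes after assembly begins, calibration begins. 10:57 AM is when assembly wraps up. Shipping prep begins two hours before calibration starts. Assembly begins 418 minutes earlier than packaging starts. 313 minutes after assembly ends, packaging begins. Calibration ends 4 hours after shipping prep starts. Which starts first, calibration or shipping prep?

Packaging starts at 10:57 AM + 313 min = 4:10 PM.
Assembly starts at 4:10 PM − 418 min = 9:12 AM.
Calibration starts at 9:12 AM + 225 min = 12:57 PM.
Shipping prep starts at 12:57 PM − 120 min = 10:57 AM.
Calibration starts at 12:57 PM and shipping prep starts at 10:57 AM, so shipping prep is first.

shipping prep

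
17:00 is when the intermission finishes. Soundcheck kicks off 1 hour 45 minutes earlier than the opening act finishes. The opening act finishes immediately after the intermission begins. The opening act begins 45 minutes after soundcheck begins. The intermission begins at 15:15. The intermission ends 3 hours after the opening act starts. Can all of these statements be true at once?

The opening act ends at 15:15.
Soundcheck starts at 15:15 − 105 min = 13:30.
The opening act starts at 13:30 + 45 min = 14:15.
The intermission ends at 14:15 + 180 min = 17:15.
But the intermission is also said to end at 17:00 — a 15-minute conflict.

No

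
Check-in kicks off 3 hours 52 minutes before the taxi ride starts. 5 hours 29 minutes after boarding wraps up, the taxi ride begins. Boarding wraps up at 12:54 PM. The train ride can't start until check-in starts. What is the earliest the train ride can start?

2:31 PM

The taxi ride starts at 12:54 PM + 329 min = 6:23 PM.
Check-in starts at 6:23 PM − 232 min = 2:31 PM.
The train ride is bounded by check-in, so the earliest it can start is 2:31 PM.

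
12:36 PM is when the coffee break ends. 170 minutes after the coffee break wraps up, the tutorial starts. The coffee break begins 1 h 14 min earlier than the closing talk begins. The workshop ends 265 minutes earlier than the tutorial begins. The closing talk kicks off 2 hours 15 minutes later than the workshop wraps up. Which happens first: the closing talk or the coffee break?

The tutorial starts at 12:36 PM + 170 min = 3:26 PM.
The workshop ends at 3:26 PM − 265 min = 11:01 AM.
The closing talk starts at 11:01 AM + 135 min = 1:16 PM.
The coffee break starts at 1:16 PM − 74 min = 12:02 PM.
The closing talk starts at 1:16 PM and the coffee break starts at 12:02 PM, so the coffee break is first.

the coffee break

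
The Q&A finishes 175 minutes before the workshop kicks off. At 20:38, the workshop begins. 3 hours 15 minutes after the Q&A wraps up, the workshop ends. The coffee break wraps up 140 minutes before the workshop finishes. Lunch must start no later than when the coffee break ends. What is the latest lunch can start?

The Q&A ends at 20:38 − 175 min = 17:43.
The workshop ends at 17:43 + 195 min = 20:58.
The coffee break ends at 20:58 − 140 min = 18:38.
Lunch is bounded by the coffee break, so the latest it can start is 18:38.

18:38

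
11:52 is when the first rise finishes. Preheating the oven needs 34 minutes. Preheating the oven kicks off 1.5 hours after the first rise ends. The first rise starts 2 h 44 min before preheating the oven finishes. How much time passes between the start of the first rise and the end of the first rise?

Preheating the oven starts at 11:52 + 90 min = 13:22.
Preheating the oven ends at 13:22 + 34 min = 13:56.
The first rise starts at 13:56 − 164 min = 11:12.
From 11:12 to 11:52 is 40 minutes.

40 minutes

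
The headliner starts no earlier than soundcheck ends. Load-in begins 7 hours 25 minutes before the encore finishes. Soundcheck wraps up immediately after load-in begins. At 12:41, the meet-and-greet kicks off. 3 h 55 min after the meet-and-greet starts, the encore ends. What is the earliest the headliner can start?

09:11

The encore ends at 12:41 + 235 min = 16:36.
Load-in starts at 16:36 − 445 min = 09:11.
So soundcheck ends at 09:11.
The headliner is bounded by soundcheck, so the earliest it can start is 09:11.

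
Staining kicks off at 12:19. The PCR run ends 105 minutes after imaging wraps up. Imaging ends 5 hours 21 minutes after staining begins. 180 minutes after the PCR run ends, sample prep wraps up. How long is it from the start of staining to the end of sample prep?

Imaging ends at 12:19 + 321 min = 17:40.
The PCR run ends at 17:40 + 105 min = 19:25.
Sample prep ends at 19:25 + 180 min = 22:25.
From 12:19 to 22:25 is 10 h 6 min.

10 h 6 min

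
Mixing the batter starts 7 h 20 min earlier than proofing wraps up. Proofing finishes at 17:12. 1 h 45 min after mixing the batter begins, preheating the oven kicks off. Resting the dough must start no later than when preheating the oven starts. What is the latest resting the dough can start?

11:37

Mixing the batter starts at 17:12 − 440 min = 09:52.
Preheating the oven starts at 09:52 + 105 min = 11:37.
Resting the dough is bounded by preheating the oven, so the latest it can start is 11:37.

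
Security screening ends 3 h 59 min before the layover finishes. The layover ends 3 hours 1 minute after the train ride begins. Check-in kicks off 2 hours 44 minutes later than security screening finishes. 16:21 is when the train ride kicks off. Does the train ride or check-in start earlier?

the train ride

The layover ends at 16:21 + 181 min = 19:22.
Security screening ends at 19:22 − 239 min = 15:23.
Check-in starts at 15:23 + 164 min = 18:07.
The train ride starts at 16:21 and check-in starts at 18:07, so the train ride is first.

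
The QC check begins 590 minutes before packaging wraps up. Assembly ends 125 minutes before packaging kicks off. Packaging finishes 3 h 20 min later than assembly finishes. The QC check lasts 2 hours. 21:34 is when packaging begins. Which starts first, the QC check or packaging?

Assembly ends at 21:34 − 125 min = 19:29.
Packaging ends at 19:29 + 200 min = 22:49.
The QC check starts at 22:49 − 590 min = 12:59.
The QC check starts at 12:59 and packaging starts at 21:34, so the QC check is first.

the QC check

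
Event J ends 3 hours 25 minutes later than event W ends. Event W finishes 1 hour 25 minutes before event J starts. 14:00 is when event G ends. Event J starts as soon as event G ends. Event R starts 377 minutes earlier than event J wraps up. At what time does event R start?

Event J starts at 14:00.
Event W ends at 14:00 − 85 min = 12:35.
Event J ends at 12:35 + 205 min = 16:00.
Event R starts at 16:00 − 377 min = 09:43.

09:43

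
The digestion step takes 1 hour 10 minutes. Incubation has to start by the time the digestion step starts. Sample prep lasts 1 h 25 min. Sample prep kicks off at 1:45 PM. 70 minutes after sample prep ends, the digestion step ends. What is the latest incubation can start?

3:10 PM

Sample prep ends at 1:45 PM + 85 min = 3:10 PM.
The digestion step ends at 3:10 PM + 70 min = 4:20 PM.
The digestion step starts at 4:20 PM − 70 min = 3:10 PM.
Incubation is bounded by the digestion step, so the latest it can start is 3:10 PM.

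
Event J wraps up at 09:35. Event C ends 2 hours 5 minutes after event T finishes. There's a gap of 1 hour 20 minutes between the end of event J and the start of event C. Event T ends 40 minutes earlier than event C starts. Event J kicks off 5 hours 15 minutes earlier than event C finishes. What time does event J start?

Event C starts at 09:35 + 80 min = 10:55.
Event T ends at 10:55 − 40 min = 10:15.
Event C ends at 10:15 + 125 min = 12:20.
Event J starts at 12:20 − 315 min = 07:05.

07:05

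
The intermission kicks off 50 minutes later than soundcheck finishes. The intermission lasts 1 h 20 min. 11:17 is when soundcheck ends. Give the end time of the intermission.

13:27

The intermission starts at 11:17 + 50 min = 12:07.
The intermission ends at 12:07 + 80 min = 13:27.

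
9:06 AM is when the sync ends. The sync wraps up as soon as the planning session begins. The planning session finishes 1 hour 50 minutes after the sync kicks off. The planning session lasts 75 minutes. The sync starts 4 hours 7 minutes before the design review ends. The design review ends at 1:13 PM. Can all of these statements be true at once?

The sync starts at 1:13 PM − 247 min = 9:06 AM.
The planning session ends at 9:06 AM + 110 min = 10:56 AM.
The planning session starts at 10:56 AM − 75 min = 9:41 AM.
So the sync ends at 9:41 AM.
But the sync is also said to end at 9:06 AM — a 35-minute conflict.

No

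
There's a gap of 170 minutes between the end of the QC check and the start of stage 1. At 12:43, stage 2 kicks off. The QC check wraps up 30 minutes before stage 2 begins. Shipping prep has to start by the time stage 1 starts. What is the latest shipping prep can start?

15:03

The QC check ends at 12:43 − 30 min = 12:13.
Stage 1 starts at 12:13 + 170 min = 15:03.
Shipping prep is bounded by stage 1, so the latest it can start is 15:03.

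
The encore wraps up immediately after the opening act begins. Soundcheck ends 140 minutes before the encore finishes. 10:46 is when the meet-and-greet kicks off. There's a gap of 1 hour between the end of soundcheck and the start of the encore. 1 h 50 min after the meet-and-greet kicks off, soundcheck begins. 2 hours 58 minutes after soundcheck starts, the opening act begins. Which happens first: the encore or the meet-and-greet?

Soundcheck starts at 10:46 + 110 min = 12:36.
The opening act starts at 12:36 + 178 min = 15:34.
So the encore ends at 15:34.
Soundcheck ends at 15:34 − 140 min = 13:14.
The encore starts at 13:14 + 60 min = 14:14.
The encore starts at 14:14 and the meet-and-greet starts at 10:46, so the meet-and-greet is first.

the meet-and-greet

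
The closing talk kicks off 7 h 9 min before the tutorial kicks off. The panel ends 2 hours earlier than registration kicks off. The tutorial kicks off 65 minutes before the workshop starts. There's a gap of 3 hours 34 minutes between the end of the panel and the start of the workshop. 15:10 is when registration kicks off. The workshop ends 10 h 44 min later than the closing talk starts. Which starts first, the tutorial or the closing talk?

the closing talk

The panel ends at 15:10 − 120 min = 13:10.
The workshop starts at 13:10 + 214 min = 16:44.
The tutorial starts at 16:44 − 65 min = 15:39.
The closing talk starts at 15:39 − 429 min = 08:30.
The tutorial starts at 15:39 and the closing talk starts at 08:30, so the closing talk is first.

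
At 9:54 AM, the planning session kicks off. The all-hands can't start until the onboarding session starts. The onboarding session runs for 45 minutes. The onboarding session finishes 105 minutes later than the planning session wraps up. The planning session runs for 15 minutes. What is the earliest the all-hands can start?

The planning session ends at 9:54 AM + 15 min = 10:09 AM.
The onboarding session ends at 10:09 AM + 105 min = 11:54 AM.
The onboarding session starts at 11:54 AM − 45 min = 11:09 AM.
The all-hands is bounded by the onboarding session, so the earliest it can start is 11:09 AM.

11:09 AM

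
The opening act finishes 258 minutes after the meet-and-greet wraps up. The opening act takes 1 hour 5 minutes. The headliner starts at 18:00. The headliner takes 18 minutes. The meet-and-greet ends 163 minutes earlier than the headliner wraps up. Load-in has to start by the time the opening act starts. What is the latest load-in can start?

18:48

The headliner ends at 18:00 + 18 min = 18:18.
The meet-and-greet ends at 18:18 − 163 min = 15:35.
The opening act ends at 15:35 + 258 min = 19:53.
The opening act starts at 19:53 − 65 min = 18:48.
Load-in is bounded by the opening act, so the latest it can start is 18:48.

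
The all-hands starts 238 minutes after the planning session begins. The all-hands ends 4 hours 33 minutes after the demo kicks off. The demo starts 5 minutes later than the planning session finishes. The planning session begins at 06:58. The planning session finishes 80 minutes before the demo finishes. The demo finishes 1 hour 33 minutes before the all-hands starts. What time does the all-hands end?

The all-hands starts at 06:58 + 238 min = 10:56.
The demo ends at 10:56 − 93 min = 09:23.
The planning session ends at 09:23 − 80 min = 08:03.
The demo starts at 08:03 + 5 min = 08:08.
The all-hands ends at 08:08 + 273 min = 12:41.

12:41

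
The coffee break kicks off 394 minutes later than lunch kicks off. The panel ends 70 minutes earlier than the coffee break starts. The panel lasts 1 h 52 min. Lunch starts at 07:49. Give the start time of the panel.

11:21

The coffee break starts at 07:49 + 394 min = 14:23.
The panel ends at 14:23 − 70 min = 13:13.
The panel starts at 13:13 − 112 min = 11:21.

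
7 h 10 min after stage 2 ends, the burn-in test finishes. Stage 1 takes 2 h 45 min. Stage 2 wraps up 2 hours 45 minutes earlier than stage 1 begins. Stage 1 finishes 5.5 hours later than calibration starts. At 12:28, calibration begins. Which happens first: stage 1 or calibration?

Stage 1 ends at 12:28 + 330 min = 17:58.
Stage 1 starts at 17:58 − 165 min = 15:13.
Stage 1 starts at 15:13 and calibration starts at 12:28, so calibration is first.

calibration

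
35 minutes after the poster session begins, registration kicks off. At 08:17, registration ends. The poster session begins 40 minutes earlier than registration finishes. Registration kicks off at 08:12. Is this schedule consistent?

Yes

The poster session starts at 08:17 − 40 min = 07:37.
Registration starts at 07:37 + 35 min = 08:12.
That matches the stated 08:12, so the schedule is consistent.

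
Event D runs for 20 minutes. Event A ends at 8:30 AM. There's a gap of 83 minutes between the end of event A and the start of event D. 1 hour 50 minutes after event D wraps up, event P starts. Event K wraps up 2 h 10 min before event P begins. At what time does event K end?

Event D starts at 8:30 AM + 83 min = 9:53 AM.
Event D ends at 9:53 AM + 20 min = 10:13 AM.
Event P starts at 10:13 AM + 110 min = 12:03 PM.
Event K ends at 12:03 PM − 130 min = 9:53 AM.

9:53 AM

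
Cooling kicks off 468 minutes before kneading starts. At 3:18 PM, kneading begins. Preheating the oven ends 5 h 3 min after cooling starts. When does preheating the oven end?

12:33 PM

Cooling starts at 3:18 PM − 468 min = 7:30 AM.
Preheating the oven ends at 7:30 AM + 303 min = 12:33 PM.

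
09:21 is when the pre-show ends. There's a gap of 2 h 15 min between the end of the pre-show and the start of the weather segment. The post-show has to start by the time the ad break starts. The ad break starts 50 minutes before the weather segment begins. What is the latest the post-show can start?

The weather segment starts at 09:21 + 135 min = 11:36.
The ad break starts at 11:36 − 50 min = 10:46.
The post-show is bounded by the ad break, so the latest it can start is 10:46.

10:46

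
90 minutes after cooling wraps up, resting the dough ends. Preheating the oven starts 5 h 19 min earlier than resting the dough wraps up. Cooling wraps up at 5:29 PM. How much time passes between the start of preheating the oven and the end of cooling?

Resting the dough ends at 5:29 PM + 90 min = 6:59 PM.
Preheating the oven starts at 6:59 PM − 319 min = 1:40 PM.
From 1:40 PM to 5:29 PM is 3 hours 49 minutes.

3 hours 49 minutes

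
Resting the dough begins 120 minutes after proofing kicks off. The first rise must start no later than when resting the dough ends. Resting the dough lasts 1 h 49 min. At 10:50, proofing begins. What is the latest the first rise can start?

Resting the dough starts at 10:50 + 120 min = 12:50.
Resting the dough ends at 12:50 + 109 min = 14:39.
The first rise is bounded by resting the dough, so the latest it can start is 14:39.

14:39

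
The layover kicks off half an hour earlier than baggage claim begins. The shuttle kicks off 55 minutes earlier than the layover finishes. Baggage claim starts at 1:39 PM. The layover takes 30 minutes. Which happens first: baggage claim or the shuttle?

The layover starts at 1:39 PM − 30 min = 1:09 PM.
The layover ends at 1:09 PM + 30 min = 1:39 PM.
The shuttle starts at 1:39 PM − 55 min = 12:44 PM.
Baggage claim starts at 1:39 PM and the shuttle starts at 12:44 PM, so the shuttle is first.

the shuttle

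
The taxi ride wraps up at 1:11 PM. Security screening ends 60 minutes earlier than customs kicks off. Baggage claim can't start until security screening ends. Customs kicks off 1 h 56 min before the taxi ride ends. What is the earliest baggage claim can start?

Customs starts at 1:11 PM − 116 min = 11:15 AM.
Security screening ends at 11:15 AM − 60 min = 10:15 AM.
Baggage claim is bounded by security screening, so the earliest it can start is 10:15 AM.

10:15 AM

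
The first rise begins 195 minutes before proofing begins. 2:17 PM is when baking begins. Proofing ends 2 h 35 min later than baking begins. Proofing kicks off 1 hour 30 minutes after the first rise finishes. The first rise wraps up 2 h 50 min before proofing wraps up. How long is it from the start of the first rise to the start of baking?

120 minutes

Proofing ends at 2:17 PM + 155 min = 4:52 PM.
The first rise ends at 4:52 PM − 170 min = 2:02 PM.
Proofing starts at 2:02 PM + 90 min = 3:32 PM.
The first rise starts at 3:32 PM − 195 min = 12:17 PM.
From 12:17 PM to 2:17 PM is 120 minutes.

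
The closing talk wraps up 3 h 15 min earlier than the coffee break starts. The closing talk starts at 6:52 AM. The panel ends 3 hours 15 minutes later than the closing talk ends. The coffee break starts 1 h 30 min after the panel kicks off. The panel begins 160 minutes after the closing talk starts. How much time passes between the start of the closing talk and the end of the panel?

4 hours 10 minutes

The panel starts at 6:52 AM + 160 min = 9:32 AM.
The coffee break starts at 9:32 AM + 90 min = 11:02 AM.
The closing talk ends at 11:02 AM − 195 min = 7:47 AM.
The panel ends at 7:47 AM + 195 min = 11:02 AM.
From 6:52 AM to 11:02 AM is 4 hours 10 minutes.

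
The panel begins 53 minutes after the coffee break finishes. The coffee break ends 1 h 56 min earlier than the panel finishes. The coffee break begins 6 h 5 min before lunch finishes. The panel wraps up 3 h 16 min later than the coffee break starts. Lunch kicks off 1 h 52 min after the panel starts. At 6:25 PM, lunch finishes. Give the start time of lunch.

The coffee break starts at 6:25 PM − 365 min = 12:20 PM.
The panel ends at 12:20 PM + 196 min = 3:36 PM.
The coffee break ends at 3:36 PM − 116 min = 1:40 PM.
The panel starts at 1:40 PM + 53 min = 2:33 PM.
Lunch starts at 2:33 PM + 112 min = 4:25 PM.

4:25 PM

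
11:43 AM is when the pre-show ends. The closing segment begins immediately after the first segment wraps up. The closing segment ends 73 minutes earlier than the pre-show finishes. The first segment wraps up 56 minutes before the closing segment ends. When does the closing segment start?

The closing segment ends at 11:43 AM − 73 min = 10:30 AM.
The first segment ends at 10:30 AM − 56 min = 9:34 AM.
So the closing segment starts at 9:34 AM.

9:34 AM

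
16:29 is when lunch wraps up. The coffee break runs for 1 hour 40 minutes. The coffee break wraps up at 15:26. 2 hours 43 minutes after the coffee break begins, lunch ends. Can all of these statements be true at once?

The coffee break starts at 15:26 − 100 min = 13:46.
Lunch ends at 13:46 + 163 min = 16:29.
That matches the stated 16:29, so the schedule is consistent.

Yes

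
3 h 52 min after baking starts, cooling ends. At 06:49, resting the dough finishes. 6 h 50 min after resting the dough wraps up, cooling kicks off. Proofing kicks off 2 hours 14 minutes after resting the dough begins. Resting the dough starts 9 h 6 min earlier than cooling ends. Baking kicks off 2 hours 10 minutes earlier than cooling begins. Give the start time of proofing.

08:29

Cooling starts at 06:49 + 410 min = 13:39.
Baking starts at 13:39 − 130 min = 11:29.
Cooling ends at 11:29 + 232 min = 15:21.
Resting the dough starts at 15:21 − 546 min = 06:15.
Proofing starts at 06:15 + 134 min = 08:29.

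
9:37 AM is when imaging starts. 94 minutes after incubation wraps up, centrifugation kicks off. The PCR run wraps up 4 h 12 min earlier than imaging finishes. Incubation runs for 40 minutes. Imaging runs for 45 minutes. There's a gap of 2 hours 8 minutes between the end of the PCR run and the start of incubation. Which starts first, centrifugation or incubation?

incubation

Imaging ends at 9:37 AM + 45 min = 10:22 AM.
The PCR run ends at 10:22 AM − 252 min = 6:10 AM.
Incubation starts at 6:10 AM + 128 min = 8:18 AM.
Incubation ends at 8:18 AM + 40 min = 8:58 AM.
Centrifugation starts at 8:58 AM + 94 min = 10:32 AM.
Centrifugation starts at 10:32 AM and incubation starts at 8:18 AM, so incubation is first.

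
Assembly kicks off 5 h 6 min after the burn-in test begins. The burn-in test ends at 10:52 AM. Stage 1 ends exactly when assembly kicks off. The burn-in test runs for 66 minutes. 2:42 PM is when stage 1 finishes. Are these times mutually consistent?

No

The burn-in test starts at 10:52 AM − 66 min = 9:46 AM.
Assembly starts at 9:46 AM + 306 min = 2:52 PM.
So stage 1 ends at 2:52 PM.
But stage 1 is also said to end at 2:42 PM — a 10-minute conflict.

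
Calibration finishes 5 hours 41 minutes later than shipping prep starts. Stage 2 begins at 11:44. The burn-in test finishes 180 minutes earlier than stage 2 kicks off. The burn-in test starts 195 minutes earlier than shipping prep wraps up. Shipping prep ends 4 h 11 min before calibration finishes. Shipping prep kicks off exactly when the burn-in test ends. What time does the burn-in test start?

06:59

The burn-in test ends at 11:44 − 180 min = 08:44.
So shipping prep starts at 08:44.
Calibration ends at 08:44 + 341 min = 14:25.
Shipping prep ends at 14:25 − 251 min = 10:14.
The burn-in test starts at 10:14 − 195 min = 06:59.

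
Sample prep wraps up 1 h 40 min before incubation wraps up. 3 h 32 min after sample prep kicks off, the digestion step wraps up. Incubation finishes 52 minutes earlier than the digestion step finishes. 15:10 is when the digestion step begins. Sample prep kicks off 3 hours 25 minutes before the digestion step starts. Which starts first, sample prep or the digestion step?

sample prep

Sample prep starts at 15:10 − 205 min = 11:45.
Sample prep starts at 11:45 and the digestion step starts at 15:10, so sample prep is first.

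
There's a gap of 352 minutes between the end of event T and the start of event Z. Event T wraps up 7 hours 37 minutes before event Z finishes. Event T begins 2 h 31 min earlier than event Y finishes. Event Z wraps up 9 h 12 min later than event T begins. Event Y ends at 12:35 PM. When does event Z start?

5:31 PM

Event T starts at 12:35 PM − 151 min = 10:04 AM.
Event Z ends at 10:04 AM + 552 min = 7:16 PM.
Event T ends at 7:16 PM − 457 min = 11:39 AM.
Event Z starts at 11:39 AM + 352 min = 5:31 PM.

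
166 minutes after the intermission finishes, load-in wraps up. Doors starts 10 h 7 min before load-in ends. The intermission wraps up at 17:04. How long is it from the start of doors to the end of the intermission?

7 h 21 min

Load-in ends at 17:04 + 166 min = 19:50.
Doors starts at 19:50 − 607 min = 09:43.
From 09:43 to 17:04 is 7 h 21 min.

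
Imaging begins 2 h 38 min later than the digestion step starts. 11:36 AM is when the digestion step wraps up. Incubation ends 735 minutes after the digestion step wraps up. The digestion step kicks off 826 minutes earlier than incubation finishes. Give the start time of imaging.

12:43 PM

Incubation ends at 11:36 AM + 735 min = 11:51 PM.
The digestion step starts at 11:51 PM − 826 min = 10:05 AM.
Imaging starts at 10:05 AM + 158 min = 12:43 PM.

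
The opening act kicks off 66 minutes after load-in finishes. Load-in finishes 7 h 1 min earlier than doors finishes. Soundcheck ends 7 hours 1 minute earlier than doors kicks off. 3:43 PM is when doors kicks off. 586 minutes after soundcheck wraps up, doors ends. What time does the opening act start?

Soundcheck ends at 3:43 PM − 421 min = 8:42 AM.
Doors ends at 8:42 AM + 586 min = 6:28 PM.
Load-in ends at 6:28 PM − 421 min = 11:27 AM.
The opening act starts at 11:27 AM + 66 min = 12:33 PM.

12:33 PM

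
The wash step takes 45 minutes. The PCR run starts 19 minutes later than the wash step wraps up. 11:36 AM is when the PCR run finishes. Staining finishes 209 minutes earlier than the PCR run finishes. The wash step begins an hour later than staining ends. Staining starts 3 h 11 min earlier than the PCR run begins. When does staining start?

7:00 AM

Staining ends at 11:36 AM − 209 min = 8:07 AM.
The wash step starts at 8:07 AM + 60 min = 9:07 AM.
The wash step ends at 9:07 AM + 45 min = 9:52 AM.
The PCR run starts at 9:52 AM + 19 min = 10:11 AM.
Staining starts at 10:11 AM − 191 min = 7:00 AM.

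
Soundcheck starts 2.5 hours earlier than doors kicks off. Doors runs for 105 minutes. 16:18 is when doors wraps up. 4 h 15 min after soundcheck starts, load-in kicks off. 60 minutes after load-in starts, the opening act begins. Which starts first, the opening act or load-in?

Doors starts at 16:18 − 105 min = 14:33.
Soundcheck starts at 14:33 − 150 min = 12:03.
Load-in starts at 12:03 + 255 min = 16:18.
The opening act starts at 16:18 + 60 min = 17:18.
The opening act starts at 17:18 and load-in starts at 16:18, so load-in is first.

load-in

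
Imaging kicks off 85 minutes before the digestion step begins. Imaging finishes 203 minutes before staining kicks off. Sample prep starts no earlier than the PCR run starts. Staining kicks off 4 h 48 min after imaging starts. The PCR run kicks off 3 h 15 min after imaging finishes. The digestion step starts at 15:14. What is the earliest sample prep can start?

18:29

Imaging starts at 15:14 − 85 min = 13:49.
Staining starts at 13:49 + 288 min = 18:37.
Imaging ends at 18:37 − 203 min = 15:14.
The PCR run starts at 15:14 + 195 min = 18:29.
Sample prep is bounded by the PCR run, so the earliest it can start is 18:29.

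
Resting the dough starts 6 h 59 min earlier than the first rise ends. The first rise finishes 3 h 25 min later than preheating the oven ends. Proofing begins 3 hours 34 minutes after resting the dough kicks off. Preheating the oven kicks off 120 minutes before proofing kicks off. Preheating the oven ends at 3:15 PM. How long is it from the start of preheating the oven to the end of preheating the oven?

The first rise ends at 3:15 PM + 205 min = 6:40 PM.
Resting the dough starts at 6:40 PM − 419 min = 11:41 AM.
Proofing starts at 11:41 AM + 214 min = 3:15 PM.
Preheating the oven starts at 3:15 PM − 120 min = 1:15 PM.
From 1:15 PM to 3:15 PM is two hours.

two hours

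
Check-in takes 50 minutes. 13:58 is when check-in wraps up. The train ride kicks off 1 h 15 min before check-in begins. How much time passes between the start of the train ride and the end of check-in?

Check-in starts at 13:58 − 50 min = 13:08.
The train ride starts at 13:08 − 75 min = 11:53.
From 11:53 to 13:58 is 2 h 5 min.

2 h 5 min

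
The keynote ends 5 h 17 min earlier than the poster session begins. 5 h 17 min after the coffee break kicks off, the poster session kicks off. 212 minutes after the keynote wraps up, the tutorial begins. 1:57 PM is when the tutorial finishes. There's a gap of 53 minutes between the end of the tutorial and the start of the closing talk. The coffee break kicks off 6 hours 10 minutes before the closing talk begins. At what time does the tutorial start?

12:12 PM

The closing talk starts at 1:57 PM + 53 min = 2:50 PM.
The coffee break starts at 2:50 PM − 370 min = 8:40 AM.
The poster session starts at 8:40 AM + 317 min = 1:57 PM.
The keynote ends at 1:57 PM − 317 min = 8:40 AM.
The tutorial starts at 8:40 AM + 212 min = 12:12 PM.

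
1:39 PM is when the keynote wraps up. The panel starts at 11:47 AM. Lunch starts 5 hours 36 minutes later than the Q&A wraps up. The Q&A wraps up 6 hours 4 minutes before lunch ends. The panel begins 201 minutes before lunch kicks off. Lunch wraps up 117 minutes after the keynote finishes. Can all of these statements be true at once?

Lunch ends at 1:39 PM + 117 min = 3:36 PM.
The Q&A ends at 3:36 PM − 364 min = 9:32 AM.
Lunch starts at 9:32 AM + 336 min = 3:08 PM.
The panel starts at 3:08 PM − 201 min = 11:47 AM.
That matches the stated 11:47 AM, so the schedule is consistent.

Yes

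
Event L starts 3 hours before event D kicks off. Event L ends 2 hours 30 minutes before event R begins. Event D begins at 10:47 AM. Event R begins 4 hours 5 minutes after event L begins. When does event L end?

9:22 AM

Event L starts at 10:47 AM − 180 min = 7:47 AM.
Event R starts at 7:47 AM + 245 min = 11:52 AM.
Event L ends at 11:52 AM − 150 min = 9:22 AM.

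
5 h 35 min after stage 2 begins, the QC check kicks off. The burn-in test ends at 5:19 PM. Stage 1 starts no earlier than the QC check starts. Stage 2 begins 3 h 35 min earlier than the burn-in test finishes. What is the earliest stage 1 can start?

Stage 2 starts at 5:19 PM − 215 min = 1:44 PM.
The QC check starts at 1:44 PM + 335 min = 7:19 PM.
Stage 1 is bounded by the QC check, so the earliest it can start is 7:19 PM.

7:19 PM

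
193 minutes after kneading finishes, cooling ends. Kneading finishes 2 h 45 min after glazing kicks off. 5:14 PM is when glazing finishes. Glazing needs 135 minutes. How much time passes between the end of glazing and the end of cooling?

223 minutes

Glazing starts at 5:14 PM − 135 min = 2:59 PM.
Kneading ends at 2:59 PM + 165 min = 5:44 PM.
Cooling ends at 5:44 PM + 193 min = 8:57 PM.
From 5:14 PM to 8:57 PM is 223 minutes.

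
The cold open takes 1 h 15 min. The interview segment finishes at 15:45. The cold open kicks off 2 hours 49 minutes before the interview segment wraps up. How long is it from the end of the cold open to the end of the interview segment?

94 minutes

The cold open starts at 15:45 − 169 min = 12:56.
The cold open ends at 12:56 + 75 min = 14:11.
From 14:11 to 15:45 is 94 minutes.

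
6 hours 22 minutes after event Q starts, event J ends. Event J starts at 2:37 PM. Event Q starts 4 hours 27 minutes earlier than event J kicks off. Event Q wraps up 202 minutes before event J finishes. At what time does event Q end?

1:10 PM

Event Q starts at 2:37 PM − 267 min = 10:10 AM.
Event J ends at 10:10 AM + 382 min = 4:32 PM.
Event Q ends at 4:32 PM − 202 min = 1:10 PM.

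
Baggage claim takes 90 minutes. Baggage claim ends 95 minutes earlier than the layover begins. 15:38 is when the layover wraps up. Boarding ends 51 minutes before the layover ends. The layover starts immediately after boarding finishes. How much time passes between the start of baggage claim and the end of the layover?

Boarding ends at 15:38 − 51 min = 14:47.
So the layover starts at 14:47.
Baggage claim ends at 14:47 − 95 min = 13:12.
Baggage claim starts at 13:12 − 90 min = 11:42.
From 11:42 to 15:38 is 236 minutes.

236 minutes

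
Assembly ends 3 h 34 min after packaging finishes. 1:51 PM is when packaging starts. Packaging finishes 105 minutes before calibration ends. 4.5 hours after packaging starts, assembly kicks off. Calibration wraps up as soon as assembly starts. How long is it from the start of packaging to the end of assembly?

6 h 19 min

Assembly starts at 1:51 PM + 270 min = 6:21 PM.
So calibration ends at 6:21 PM.
Packaging ends at 6:21 PM − 105 min = 4:36 PM.
Assembly ends at 4:36 PM + 214 min = 8:10 PM.
From 1:51 PM to 8:10 PM is 6 h 19 min.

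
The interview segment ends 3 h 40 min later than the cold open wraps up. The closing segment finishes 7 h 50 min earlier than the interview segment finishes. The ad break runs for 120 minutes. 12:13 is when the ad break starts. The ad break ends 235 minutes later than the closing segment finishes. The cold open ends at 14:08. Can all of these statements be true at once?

The interview segment ends at 14:08 + 220 min = 17:48.
The closing segment ends at 17:48 − 470 min = 09:58.
The ad break ends at 09:58 + 235 min = 13:53.
The ad break starts at 13:53 − 120 min = 11:53.
But the ad break is also said to start at 12:13 — a 20-minute conflict.

No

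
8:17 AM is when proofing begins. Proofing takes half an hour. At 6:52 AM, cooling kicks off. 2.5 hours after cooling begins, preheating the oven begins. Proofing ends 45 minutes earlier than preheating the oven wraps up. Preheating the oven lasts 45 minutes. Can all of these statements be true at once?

No

Preheating the oven starts at 6:52 AM + 150 min = 9:22 AM.
Preheating the oven ends at 9:22 AM + 45 min = 10:07 AM.
Proofing ends at 10:07 AM − 45 min = 9:22 AM.
Proofing starts at 9:22 AM − 30 min = 8:52 AM.
But proofing is also said to start at 8:17 AM — a 35-minute conflict.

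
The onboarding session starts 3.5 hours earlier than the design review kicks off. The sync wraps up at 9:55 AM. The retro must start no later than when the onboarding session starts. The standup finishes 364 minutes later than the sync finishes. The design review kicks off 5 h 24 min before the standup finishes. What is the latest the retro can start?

7:05 AM

The standup ends at 9:55 AM + 364 min = 3:59 PM.
The design review starts at 3:59 PM − 324 min = 10:35 AM.
The onboarding session starts at 10:35 AM − 210 min = 7:05 AM.
The retro is bounded by the onboarding session, so the latest it can start is 7:05 AM.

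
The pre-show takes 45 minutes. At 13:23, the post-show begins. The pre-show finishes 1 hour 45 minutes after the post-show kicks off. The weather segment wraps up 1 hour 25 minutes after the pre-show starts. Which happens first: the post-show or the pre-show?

The pre-show ends at 13:23 + 105 min = 15:08.
The pre-show starts at 15:08 − 45 min = 14:23.
The post-show starts at 13:23 and the pre-show starts at 14:23, so the post-show is first.

the post-show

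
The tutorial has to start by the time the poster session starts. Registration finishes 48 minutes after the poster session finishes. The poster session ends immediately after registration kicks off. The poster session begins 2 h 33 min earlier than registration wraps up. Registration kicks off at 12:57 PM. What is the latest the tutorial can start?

11:12 AM

The poster session ends at 12:57 PM.
Registration ends at 12:57 PM + 48 min = 1:45 PM.
The poster session starts at 1:45 PM − 153 min = 11:12 AM.
The tutorial is bounded by the poster session, so the latest it can start is 11:12 AM.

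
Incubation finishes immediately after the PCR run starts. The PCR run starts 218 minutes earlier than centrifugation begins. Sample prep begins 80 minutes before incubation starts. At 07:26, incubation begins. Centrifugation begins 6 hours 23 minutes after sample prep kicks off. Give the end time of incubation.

08:51

Sample prep starts at 07:26 − 80 min = 06:06.
Centrifugation starts at 06:06 + 383 min = 12:29.
The PCR run starts at 12:29 − 218 min = 08:51.
So incubation ends at 08:51.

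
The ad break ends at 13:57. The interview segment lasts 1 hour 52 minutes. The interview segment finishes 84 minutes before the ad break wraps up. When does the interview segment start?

The interview segment ends at 13:57 − 84 min = 12:33.
The interview segment starts at 12:33 − 112 min = 10:41.

10:41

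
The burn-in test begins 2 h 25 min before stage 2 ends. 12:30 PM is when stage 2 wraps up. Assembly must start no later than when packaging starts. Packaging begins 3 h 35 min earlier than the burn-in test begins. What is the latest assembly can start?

The burn-in test starts at 12:30 PM − 145 min = 10:05 AM.
Packaging starts at 10:05 AM − 215 min = 6:30 AM.
Assembly is bounded by packaging, so the latest it can start is 6:30 AM.

6:30 AM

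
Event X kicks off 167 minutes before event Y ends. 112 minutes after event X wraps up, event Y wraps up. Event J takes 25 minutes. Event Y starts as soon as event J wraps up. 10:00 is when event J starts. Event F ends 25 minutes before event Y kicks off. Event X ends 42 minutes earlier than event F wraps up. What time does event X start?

08:23

Event J ends at 10:00 + 25 min = 10:25.
So event Y starts at 10:25.
Event F ends at 10:25 − 25 min = 10:00.
Event X ends at 10:00 − 42 min = 09:18.
Event Y ends at 09:18 + 112 min = 11:10.
Event X starts at 11:10 − 167 min = 08:23.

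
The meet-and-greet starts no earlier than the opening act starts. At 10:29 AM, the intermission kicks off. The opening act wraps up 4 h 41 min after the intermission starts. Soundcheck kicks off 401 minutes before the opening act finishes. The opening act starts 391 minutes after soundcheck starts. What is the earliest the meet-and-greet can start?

The opening act ends at 10:29 AM + 281 min = 3:10 PM.
Soundcheck starts at 3:10 PM − 401 min = 8:29 AM.
The opening act starts at 8:29 AM + 391 min = 3:00 PM.
The meet-and-greet is bounded by the opening act, so the earliest it can start is 3:00 PM.

3:00 PM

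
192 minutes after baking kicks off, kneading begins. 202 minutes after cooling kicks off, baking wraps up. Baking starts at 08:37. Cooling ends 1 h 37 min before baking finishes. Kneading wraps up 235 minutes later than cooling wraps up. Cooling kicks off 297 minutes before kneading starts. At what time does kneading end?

Kneading starts at 08:37 + 192 min = 11:49.
Cooling starts at 11:49 − 297 min = 06:52.
Baking ends at 06:52 + 202 min = 10:14.
Cooling ends at 10:14 − 97 min = 08:37.
Kneading ends at 08:37 + 235 min = 12:32.

12:32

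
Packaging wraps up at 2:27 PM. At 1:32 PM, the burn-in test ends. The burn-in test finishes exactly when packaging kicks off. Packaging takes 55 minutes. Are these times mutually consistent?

Packaging starts at 2:27 PM − 55 min = 1:32 PM.
So the burn-in test ends at 1:32 PM.
That matches the stated 1:32 PM, so the schedule is consistent.

Yes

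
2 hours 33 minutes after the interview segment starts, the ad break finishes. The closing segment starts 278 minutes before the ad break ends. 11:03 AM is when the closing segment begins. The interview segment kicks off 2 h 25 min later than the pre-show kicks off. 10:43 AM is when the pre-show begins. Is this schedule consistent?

Yes

The interview segment starts at 10:43 AM + 145 min = 1:08 PM.
The ad break ends at 1:08 PM + 153 min = 3:41 PM.
The closing segment starts at 3:41 PM − 278 min = 11:03 AM.
That matches the stated 11:03 AM, so the schedule is consistent.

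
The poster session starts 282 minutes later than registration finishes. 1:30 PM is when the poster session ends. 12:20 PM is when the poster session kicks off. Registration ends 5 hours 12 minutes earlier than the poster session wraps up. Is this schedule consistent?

Registration ends at 1:30 PM − 312 min = 8:18 AM.
The poster session starts at 8:18 AM + 282 min = 1:00 PM.
But the poster session is also said to start at 12:20 PM — a 40-minute conflict.

No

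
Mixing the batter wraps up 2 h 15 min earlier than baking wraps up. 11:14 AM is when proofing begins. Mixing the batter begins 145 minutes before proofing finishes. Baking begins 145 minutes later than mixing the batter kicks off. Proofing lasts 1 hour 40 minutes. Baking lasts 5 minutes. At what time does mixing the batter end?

10:44 AM

Proofing ends at 11:14 AM + 100 min = 12:54 PM.
Mixing the batter starts at 12:54 PM − 145 min = 10:29 AM.
Baking starts at 10:29 AM + 145 min = 12:54 PM.
Baking ends at 12:54 PM + 5 min = 12:59 PM.
Mixing the batter ends at 12:59 PM − 135 min = 10:44 AM.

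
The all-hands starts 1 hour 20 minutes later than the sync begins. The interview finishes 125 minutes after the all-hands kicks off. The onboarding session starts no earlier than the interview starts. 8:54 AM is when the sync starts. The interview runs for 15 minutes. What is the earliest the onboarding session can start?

12:04 PM

The all-hands starts at 8:54 AM + 80 min = 10:14 AM.
The interview ends at 10:14 AM + 125 min = 12:19 PM.
The interview starts at 12:19 PM − 15 min = 12:04 PM.
The onboarding session is bounded by the interview, so the earliest it can start is 12:04 PM.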